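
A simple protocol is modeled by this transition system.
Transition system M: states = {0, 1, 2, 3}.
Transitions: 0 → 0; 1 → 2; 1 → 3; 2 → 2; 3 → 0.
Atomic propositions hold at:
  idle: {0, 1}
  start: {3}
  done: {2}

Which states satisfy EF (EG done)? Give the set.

EG done: greatest fixpoint, start Z0 = {2}, keep only states in Sat with some successor in Z. Already a fixed point.
Sat(EG done) = {2}
EF (EG done): least fixpoint, start Z0 = {2}, add states with some successor in Z. Z1 = {1, 2}; fixed.
Sat(EF (EG done)) = {1, 2}

{1, 2}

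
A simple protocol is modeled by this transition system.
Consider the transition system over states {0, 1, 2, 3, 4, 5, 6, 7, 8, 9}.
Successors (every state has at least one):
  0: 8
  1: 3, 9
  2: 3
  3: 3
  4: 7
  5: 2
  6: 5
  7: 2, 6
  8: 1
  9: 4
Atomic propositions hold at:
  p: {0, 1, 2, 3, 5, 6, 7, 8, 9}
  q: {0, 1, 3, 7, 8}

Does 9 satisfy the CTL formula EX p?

Sat(EX p) = {s : some successor in {0, 1, 2, 3, 5, 6, 7, 8, 9}} = {0, 1, 2, 3, 4, 5, 6, 7, 8}
9 ∉ Sat(EX p) = {0, 1, 2, 3, 4, 5, 6, 7, 8}, so the formula does not hold at 9.

No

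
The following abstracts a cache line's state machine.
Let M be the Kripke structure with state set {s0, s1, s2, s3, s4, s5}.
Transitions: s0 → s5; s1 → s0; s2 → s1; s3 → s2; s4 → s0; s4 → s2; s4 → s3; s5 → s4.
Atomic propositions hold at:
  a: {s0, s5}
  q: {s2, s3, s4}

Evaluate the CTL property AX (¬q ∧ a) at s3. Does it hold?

Sat(¬q) = {s0, s1, s5}
Sat(¬q ∧ a) = {s0, s5}
Sat(AX (¬q ∧ a)) = {s : every successor in {s0, s5}} = {s0, s1}
s3 ∉ Sat(AX (¬q ∧ a)) = {s0, s1}, so the formula does not hold at s3.

No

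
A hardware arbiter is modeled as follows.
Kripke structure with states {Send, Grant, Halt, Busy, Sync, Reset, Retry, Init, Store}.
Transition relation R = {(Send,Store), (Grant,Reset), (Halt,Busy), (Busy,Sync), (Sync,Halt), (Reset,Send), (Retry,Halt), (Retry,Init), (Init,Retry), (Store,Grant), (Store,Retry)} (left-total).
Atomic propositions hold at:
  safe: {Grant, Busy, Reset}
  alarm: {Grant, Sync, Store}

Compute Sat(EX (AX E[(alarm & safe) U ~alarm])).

Sat(alarm & safe) = {Grant}
Sat(~alarm) = {Send, Halt, Busy, Reset, Retry, Init}
E[(alarm & safe) U ~alarm]: least fixpoint, start Z0 = Sat(~alarm) = {Send, Halt, Busy, Reset, Retry, Init}, add states in Sat(alarm & safe) with some successor in Z. Z1 = {Send, Grant, Halt, Busy, Reset, Retry, Init}; fixed.
Sat(E[(alarm & safe) U ~alarm]) = {Send, Grant, Halt, Busy, Reset, Retry, Init}
Sat(AX E[(alarm & safe) U ~alarm]) = {s : every successor in {Send, Grant, Halt, Busy, Reset, Retry, Init}} = {Grant, Halt, Sync, Reset, Retry, Init, Store}
Sat(EX (AX E[(alarm & safe) U ~alarm])) = {s : some successor in {Grant, Halt, Sync, Reset, Retry, Init, Store}} = {Send, Grant, Busy, Sync, Retry, Init, Store}

{Send, Grant, Busy, Sync, Retry, Init, Store}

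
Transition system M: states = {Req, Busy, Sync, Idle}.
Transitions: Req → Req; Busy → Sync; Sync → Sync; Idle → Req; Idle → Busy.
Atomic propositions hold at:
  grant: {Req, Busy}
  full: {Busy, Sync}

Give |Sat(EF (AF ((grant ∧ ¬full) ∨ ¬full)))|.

2

Sat(¬full) = {Req, Idle}
Sat(grant ∧ ¬full) = {Req}
Sat((grant ∧ ¬full) ∨ ¬full) = {Req, Idle}
AF ((grant ∧ ¬full) ∨ ¬full): least fixpoint, start Z0 = {Req, Idle}, add states with every successor in Z. Already a fixed point.
Sat(AF ((grant ∧ ¬full) ∨ ¬full)) = {Req, Idle}
EF (AF ((grant ∧ ¬full) ∨ ¬full)): least fixpoint, start Z0 = {Req, Idle}, add states with some successor in Z. Already a fixed point.
Sat(EF (AF ((grant ∧ ¬full) ∨ ¬full))) = {Req, Idle}
|Sat(EF (AF ((grant ∧ ¬full) ∨ ¬full)))| = |{Req, Idle}| = 2.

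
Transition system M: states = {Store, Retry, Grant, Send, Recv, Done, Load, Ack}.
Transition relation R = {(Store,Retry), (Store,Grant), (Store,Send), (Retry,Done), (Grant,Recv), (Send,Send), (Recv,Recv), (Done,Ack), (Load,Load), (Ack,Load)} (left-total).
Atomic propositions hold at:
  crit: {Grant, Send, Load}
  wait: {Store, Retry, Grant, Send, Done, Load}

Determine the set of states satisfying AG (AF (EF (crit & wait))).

Sat(crit & wait) = {Grant, Send, Load}
EF (crit & wait): least fixpoint, start Z0 = {Grant, Send, Load}, add states with some successor in Z. Z1 = {Store, Grant, Send, Load, Ack}; Z2 = {Store, Grant, Send, Done, Load, Ack}; Z3 = {Store, Retry, Grant, Send, Done, Load, Ack}; fixed.
Sat(EF (crit & wait)) = {Store, Retry, Grant, Send, Done, Load, Ack}
AF (EF (crit & wait)): least fixpoint, start Z0 = {Store, Retry, Grant, Send, Done, Load, Ack}, add states with every successor in Z. Already a fixed point.
Sat(AF (EF (crit & wait))) = {Store, Retry, Grant, Send, Done, Load, Ack}
AG (AF (EF (crit & wait))): greatest fixpoint, start Z0 = {Store, Retry, Grant, Send, Done, Load, Ack}, keep only states in Sat with every successor in Z. Z1 = {Store, Retry, Send, Done, Load, Ack}; Z2 = {Retry, Send, Done, Load, Ack}; fixed.
Sat(AG (AF (EF (crit & wait)))) = {Retry, Send, Done, Load, Ack}

{Retry, Send, Done, Load, Ack}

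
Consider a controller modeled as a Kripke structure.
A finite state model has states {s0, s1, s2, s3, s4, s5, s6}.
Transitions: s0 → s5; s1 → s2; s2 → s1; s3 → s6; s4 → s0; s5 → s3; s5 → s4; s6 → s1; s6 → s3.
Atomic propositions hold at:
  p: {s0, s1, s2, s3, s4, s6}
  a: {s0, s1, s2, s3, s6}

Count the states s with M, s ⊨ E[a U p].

6

E[a U p]: least fixpoint, start Z0 = Sat(p) = {s0, s1, s2, s3, s4, s6}, add states in Sat(a) with some successor in Z. Already a fixed point.
Sat(E[a U p]) = {s0, s1, s2, s3, s4, s6}
|Sat(E[a U p])| = |{s0, s1, s2, s3, s4, s6}| = 6.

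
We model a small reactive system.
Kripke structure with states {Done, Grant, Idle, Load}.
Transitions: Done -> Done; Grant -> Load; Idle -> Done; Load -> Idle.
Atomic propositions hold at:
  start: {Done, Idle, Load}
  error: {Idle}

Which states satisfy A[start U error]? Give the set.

A[start U error]: least fixpoint, start Z0 = Sat(error) = {Idle}, add states in Sat(start) with every successor in Z. Z1 = {Idle, Load}; fixed.
Sat(A[start U error]) = {Idle, Load}

{Idle, Load}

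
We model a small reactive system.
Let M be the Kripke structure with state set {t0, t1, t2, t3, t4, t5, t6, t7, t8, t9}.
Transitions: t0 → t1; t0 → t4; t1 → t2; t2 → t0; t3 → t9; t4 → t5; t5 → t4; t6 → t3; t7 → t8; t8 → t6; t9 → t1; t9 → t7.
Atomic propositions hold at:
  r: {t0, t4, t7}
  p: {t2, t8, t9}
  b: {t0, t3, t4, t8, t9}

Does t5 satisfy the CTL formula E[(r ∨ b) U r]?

Sat(r ∨ b) = {t0, t3, t4, t7, t8, t9}
E[(r ∨ b) U r]: least fixpoint, start Z0 = Sat(r) = {t0, t4, t7}, add states in Sat(r ∨ b) with some successor in Z. Z1 = {t0, t4, t7, t9}; Z2 = {t0, t3, t4, t7, t9}; fixed.
Sat(E[(r ∨ b) U r]) = {t0, t3, t4, t7, t9}
t5 ∉ Sat(E[(r ∨ b) U r]) = {t0, t3, t4, t7, t9}, so the formula does not hold at t5.

No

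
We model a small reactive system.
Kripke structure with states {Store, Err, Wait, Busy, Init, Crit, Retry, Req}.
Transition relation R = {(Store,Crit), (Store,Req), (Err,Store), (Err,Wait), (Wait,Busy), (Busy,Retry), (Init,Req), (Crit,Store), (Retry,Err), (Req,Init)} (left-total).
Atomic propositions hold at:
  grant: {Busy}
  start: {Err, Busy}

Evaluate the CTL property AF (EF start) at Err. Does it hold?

Yes

EF start: least fixpoint, start Z0 = {Err, Busy}, add states with some successor in Z. Z1 = {Err, Wait, Busy, Retry}; fixed.
Sat(EF start) = {Err, Wait, Busy, Retry}
AF (EF start): least fixpoint, start Z0 = {Err, Wait, Busy, Retry}, add states with every successor in Z. Already a fixed point.
Sat(AF (EF start)) = {Err, Wait, Busy, Retry}
Err ∈ Sat(AF (EF start)) = {Err, Wait, Busy, Retry}, so the formula holds at Err.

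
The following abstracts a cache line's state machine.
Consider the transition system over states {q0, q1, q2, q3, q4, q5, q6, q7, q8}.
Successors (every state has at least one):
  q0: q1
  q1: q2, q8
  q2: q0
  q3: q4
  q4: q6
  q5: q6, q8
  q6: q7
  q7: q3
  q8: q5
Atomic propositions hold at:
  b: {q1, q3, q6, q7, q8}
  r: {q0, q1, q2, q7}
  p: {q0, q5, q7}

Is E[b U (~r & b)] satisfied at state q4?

No

Sat(~r) = {q3, q4, q5, q6, q8}
Sat(~r & b) = {q3, q6, q8}
E[b U (~r & b)]: least fixpoint, start Z0 = Sat((~r & b)) = {q3, q6, q8}, add states in Sat(b) with some successor in Z. Z1 = {q1, q3, q6, q7, q8}; fixed.
Sat(E[b U (~r & b)]) = {q1, q3, q6, q7, q8}
q4 ∉ Sat(E[b U (~r & b)]) = {q1, q3, q6, q7, q8}, so the formula does not hold at q4.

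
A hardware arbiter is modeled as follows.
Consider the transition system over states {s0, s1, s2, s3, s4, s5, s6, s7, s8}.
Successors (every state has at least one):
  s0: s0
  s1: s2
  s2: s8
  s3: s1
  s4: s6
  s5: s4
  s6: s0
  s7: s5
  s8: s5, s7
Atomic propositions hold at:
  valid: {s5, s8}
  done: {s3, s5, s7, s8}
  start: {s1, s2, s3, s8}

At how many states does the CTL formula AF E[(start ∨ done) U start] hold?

4

Sat(start ∨ done) = {s1, s2, s3, s5, s7, s8}
E[(start ∨ done) U start]: least fixpoint, start Z0 = Sat(start) = {s1, s2, s3, s8}, add states in Sat(start ∨ done) with some successor in Z. Already a fixed point.
Sat(E[(start ∨ done) U start]) = {s1, s2, s3, s8}
AF E[(start ∨ done) U start]: least fixpoint, start Z0 = {s1, s2, s3, s8}, add states with every successor in Z. Already a fixed point.
Sat(AF E[(start ∨ done) U start]) = {s1, s2, s3, s8}
|Sat(AF E[(start ∨ done) U start])| = |{s1, s2, s3, s8}| = 4.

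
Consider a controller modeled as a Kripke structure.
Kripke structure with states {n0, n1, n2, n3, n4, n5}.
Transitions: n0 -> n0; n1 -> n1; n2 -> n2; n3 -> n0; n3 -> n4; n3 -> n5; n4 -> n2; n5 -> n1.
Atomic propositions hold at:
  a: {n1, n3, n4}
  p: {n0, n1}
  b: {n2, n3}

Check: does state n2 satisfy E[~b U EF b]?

Yes

Sat(~b) = {n0, n1, n4, n5}
EF b: least fixpoint, start Z0 = {n2, n3}, add states with some successor in Z. Z1 = {n2, n3, n4}; fixed.
Sat(EF b) = {n2, n3, n4}
E[~b U EF b]: least fixpoint, start Z0 = Sat(EF b) = {n2, n3, n4}, add states in Sat(~b) with some successor in Z. Already a fixed point.
Sat(E[~b U EF b]) = {n2, n3, n4}
n2 ∈ Sat(E[~b U EF b]) = {n2, n3, n4}, so the formula holds at n2.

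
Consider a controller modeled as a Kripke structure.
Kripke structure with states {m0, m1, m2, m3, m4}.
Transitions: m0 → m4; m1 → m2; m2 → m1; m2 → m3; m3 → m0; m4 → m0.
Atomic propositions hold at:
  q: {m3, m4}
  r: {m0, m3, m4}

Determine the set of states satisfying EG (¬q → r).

{m0, m3, m4}

Sat(¬q) = {m0, m1, m2}
Sat(¬q → r) = {m0, m3, m4}
EG (¬q → r): greatest fixpoint, start Z0 = {m0, m3, m4}, keep only states in Sat with some successor in Z. Already a fixed point.
Sat(EG (¬q → r)) = {m0, m3, m4}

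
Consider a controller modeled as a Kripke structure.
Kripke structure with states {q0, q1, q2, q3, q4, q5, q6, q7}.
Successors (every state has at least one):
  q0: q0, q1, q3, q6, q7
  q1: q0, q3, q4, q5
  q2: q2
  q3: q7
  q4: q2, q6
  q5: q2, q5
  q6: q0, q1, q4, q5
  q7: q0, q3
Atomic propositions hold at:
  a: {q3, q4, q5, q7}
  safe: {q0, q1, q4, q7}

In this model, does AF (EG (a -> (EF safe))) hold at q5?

No

EF safe: least fixpoint, start Z0 = {q0, q1, q4, q7}, add states with some successor in Z. Z1 = {q0, q1, q3, q4, q6, q7}; fixed.
Sat(EF safe) = {q0, q1, q3, q4, q6, q7}
Sat(a -> (EF safe)) = {q0, q1, q2, q3, q4, q6, q7}
EG (a -> (EF safe)): greatest fixpoint, start Z0 = {q0, q1, q2, q3, q4, q6, q7}, keep only states in Sat with some successor in Z. Already a fixed point.
Sat(EG (a -> (EF safe))) = {q0, q1, q2, q3, q4, q6, q7}
AF (EG (a -> (EF safe))): least fixpoint, start Z0 = {q0, q1, q2, q3, q4, q6, q7}, add states with every successor in Z. Already a fixed point.
Sat(AF (EG (a -> (EF safe)))) = {q0, q1, q2, q3, q4, q6, q7}
q5 ∉ Sat(AF (EG (a -> (EF safe)))) = {q0, q1, q2, q3, q4, q6, q7}, so the formula does not hold at q5.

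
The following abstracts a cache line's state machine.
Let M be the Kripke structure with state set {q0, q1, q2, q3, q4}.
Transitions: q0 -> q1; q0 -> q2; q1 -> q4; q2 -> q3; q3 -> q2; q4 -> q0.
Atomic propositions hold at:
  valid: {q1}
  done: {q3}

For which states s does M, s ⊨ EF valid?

{q0, q1, q4}

EF valid: least fixpoint, start Z0 = {q1}, add states with some successor in Z. Z1 = {q0, q1}; Z2 = {q0, q1, q4}; fixed.
Sat(EF valid) = {q0, q1, q4}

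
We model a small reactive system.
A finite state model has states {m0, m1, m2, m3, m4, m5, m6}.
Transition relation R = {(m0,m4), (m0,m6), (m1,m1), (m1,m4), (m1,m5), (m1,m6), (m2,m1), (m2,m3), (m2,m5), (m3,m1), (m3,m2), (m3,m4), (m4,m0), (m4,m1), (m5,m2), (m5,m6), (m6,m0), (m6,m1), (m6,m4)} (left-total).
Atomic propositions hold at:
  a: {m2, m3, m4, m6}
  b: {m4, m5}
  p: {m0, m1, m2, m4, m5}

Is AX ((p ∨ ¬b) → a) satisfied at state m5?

Sat(¬b) = {m0, m1, m2, m3, m6}
Sat(p ∨ ¬b) = {m0, m1, m2, m3, m4, m5, m6}
Sat((p ∨ ¬b) → a) = {m2, m3, m4, m6}
Sat(AX ((p ∨ ¬b) → a)) = {s : every successor in {m2, m3, m4, m6}} = {m0, m5}
m5 ∈ Sat(AX ((p ∨ ¬b) → a)) = {m0, m5}, so the formula holds at m5.

Yes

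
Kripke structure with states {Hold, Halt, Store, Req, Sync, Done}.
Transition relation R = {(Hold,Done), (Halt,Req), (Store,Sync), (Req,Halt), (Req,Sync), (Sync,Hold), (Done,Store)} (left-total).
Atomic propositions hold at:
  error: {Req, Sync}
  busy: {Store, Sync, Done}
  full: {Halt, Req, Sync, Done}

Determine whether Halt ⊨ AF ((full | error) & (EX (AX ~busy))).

Sat(full | error) = {Halt, Req, Sync, Done}
Sat(~busy) = {Hold, Halt, Req}
Sat(AX ~busy) = {s : every successor in {Hold, Halt, Req}} = {Halt, Sync}
Sat(EX (AX ~busy)) = {s : some successor in {Halt, Sync}} = {Store, Req}
Sat((full | error) & (EX (AX ~busy))) = {Req}
AF ((full | error) & (EX (AX ~busy))): least fixpoint, start Z0 = {Req}, add states with every successor in Z. Z1 = {Halt, Req}; fixed.
Sat(AF ((full | error) & (EX (AX ~busy)))) = {Halt, Req}
Halt ∈ Sat(AF ((full | error) & (EX (AX ~busy)))) = {Halt, Req}, so the formula holds at Halt.

Yes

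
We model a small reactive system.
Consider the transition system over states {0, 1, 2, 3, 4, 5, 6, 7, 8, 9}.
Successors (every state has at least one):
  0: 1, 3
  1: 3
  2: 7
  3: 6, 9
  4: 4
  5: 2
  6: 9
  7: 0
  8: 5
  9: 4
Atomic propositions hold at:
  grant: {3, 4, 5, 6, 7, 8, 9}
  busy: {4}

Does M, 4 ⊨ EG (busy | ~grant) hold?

Yes

Sat(~grant) = {0, 1, 2}
Sat(busy | ~grant) = {0, 1, 2, 4}
EG (busy | ~grant): greatest fixpoint, start Z0 = {0, 1, 2, 4}, keep only states in Sat with some successor in Z. Z1 = {0, 4}; Z2 = {4}; fixed.
Sat(EG (busy | ~grant)) = {4}
4 ∈ Sat(EG (busy | ~grant)) = {4}, so the formula holds at 4.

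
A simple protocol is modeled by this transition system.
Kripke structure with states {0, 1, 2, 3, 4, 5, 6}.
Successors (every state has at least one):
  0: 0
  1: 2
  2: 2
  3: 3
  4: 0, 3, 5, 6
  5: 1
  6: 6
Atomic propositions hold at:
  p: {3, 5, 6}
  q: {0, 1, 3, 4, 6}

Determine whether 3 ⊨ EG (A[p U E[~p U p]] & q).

Sat(~p) = {0, 1, 2, 4}
E[~p U p]: least fixpoint, start Z0 = Sat(p) = {3, 5, 6}, add states in Sat(~p) with some successor in Z. Z1 = {3, 4, 5, 6}; fixed.
Sat(E[~p U p]) = {3, 4, 5, 6}
A[p U E[~p U p]]: least fixpoint, start Z0 = Sat(E[~p U p]) = {3, 4, 5, 6}, add states in Sat(p) with every successor in Z. Already a fixed point.
Sat(A[p U E[~p U p]]) = {3, 4, 5, 6}
Sat(A[p U E[~p U p]] & q) = {3, 4, 6}
EG (A[p U E[~p U p]] & q): greatest fixpoint, start Z0 = {3, 4, 6}, keep only states in Sat with some successor in Z. Already a fixed point.
Sat(EG (A[p U E[~p U p]] & q)) = {3, 4, 6}
3 ∈ Sat(EG (A[p U E[~p U p]] & q)) = {3, 4, 6}, so the formula holds at 3.

Yes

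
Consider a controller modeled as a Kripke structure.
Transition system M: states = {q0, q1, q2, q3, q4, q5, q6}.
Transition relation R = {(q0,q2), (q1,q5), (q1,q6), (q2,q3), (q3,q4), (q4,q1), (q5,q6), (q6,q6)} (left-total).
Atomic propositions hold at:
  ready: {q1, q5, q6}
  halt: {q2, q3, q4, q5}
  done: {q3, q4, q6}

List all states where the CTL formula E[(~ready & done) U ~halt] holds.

Sat(~ready) = {q0, q2, q3, q4}
Sat(~ready & done) = {q3, q4}
Sat(~halt) = {q0, q1, q6}
E[(~ready & done) U ~halt]: least fixpoint, start Z0 = Sat(~halt) = {q0, q1, q6}, add states in Sat(~ready & done) with some successor in Z. Z1 = {q0, q1, q4, q6}; Z2 = {q0, q1, q3, q4, q6}; fixed.
Sat(E[(~ready & done) U ~halt]) = {q0, q1, q3, q4, q6}

{q0, q1, q3, q4, q6}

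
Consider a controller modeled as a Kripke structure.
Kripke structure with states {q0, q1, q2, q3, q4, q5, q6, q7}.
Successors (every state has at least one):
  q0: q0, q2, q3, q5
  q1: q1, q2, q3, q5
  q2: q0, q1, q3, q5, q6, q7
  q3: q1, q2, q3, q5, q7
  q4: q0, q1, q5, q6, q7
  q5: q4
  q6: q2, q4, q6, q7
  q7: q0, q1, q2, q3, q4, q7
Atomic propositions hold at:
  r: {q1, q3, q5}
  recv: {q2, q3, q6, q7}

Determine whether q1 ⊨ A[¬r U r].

Yes

Sat(¬r) = {q0, q2, q4, q6, q7}
A[¬r U r]: least fixpoint, start Z0 = Sat(r) = {q1, q3, q5}, add states in Sat(¬r) with every successor in Z. Already a fixed point.
Sat(A[¬r U r]) = {q1, q3, q5}
q1 ∈ Sat(A[¬r U r]) = {q1, q3, q5}, so the formula holds at q1.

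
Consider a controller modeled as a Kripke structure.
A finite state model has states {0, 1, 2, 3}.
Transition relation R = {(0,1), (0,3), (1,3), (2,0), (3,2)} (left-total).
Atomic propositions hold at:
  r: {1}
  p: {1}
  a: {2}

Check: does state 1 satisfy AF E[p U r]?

E[p U r]: least fixpoint, start Z0 = Sat(r) = {1}, add states in Sat(p) with some successor in Z. Already a fixed point.
Sat(E[p U r]) = {1}
AF E[p U r]: least fixpoint, start Z0 = {1}, add states with every successor in Z. Already a fixed point.
Sat(AF E[p U r]) = {1}
1 ∈ Sat(AF E[p U r]) = {1}, so the formula holds at 1.

Yes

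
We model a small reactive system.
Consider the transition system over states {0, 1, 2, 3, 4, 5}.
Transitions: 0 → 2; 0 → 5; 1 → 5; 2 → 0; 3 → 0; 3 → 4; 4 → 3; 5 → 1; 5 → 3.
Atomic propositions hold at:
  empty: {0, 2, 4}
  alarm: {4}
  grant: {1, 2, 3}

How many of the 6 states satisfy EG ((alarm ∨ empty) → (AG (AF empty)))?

Sat(alarm ∨ empty) = {0, 2, 4}
AF empty: least fixpoint, start Z0 = {0, 2, 4}, add states with every successor in Z. Z1 = {0, 2, 3, 4}; fixed.
Sat(AF empty) = {0, 2, 3, 4}
AG (AF empty): greatest fixpoint, start Z0 = {0, 2, 3, 4}, keep only states in Sat with every successor in Z. Z1 = {2, 3, 4}; Z2 = {4}; Z3 = ∅; fixed.
Sat(AG (AF empty)) = ∅
Sat((alarm ∨ empty) → (AG (AF empty))) = {1, 3, 5}
EG ((alarm ∨ empty) → (AG (AF empty))): greatest fixpoint, start Z0 = {1, 3, 5}, keep only states in Sat with some successor in Z. Z1 = {1, 5}; fixed.
Sat(EG ((alarm ∨ empty) → (AG (AF empty)))) = {1, 5}
|Sat(EG ((alarm ∨ empty) → (AG (AF empty))))| = |{1, 5}| = 2.

2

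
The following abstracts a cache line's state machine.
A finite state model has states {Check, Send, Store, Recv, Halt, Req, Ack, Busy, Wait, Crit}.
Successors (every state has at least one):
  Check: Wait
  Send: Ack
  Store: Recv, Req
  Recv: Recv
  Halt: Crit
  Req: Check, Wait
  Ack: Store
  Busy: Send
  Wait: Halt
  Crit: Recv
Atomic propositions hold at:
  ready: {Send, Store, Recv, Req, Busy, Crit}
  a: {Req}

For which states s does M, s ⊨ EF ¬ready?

{Check, Send, Store, Halt, Req, Ack, Busy, Wait}

Sat(¬ready) = {Check, Halt, Ack, Wait}
EF ¬ready: least fixpoint, start Z0 = {Check, Halt, Ack, Wait}, add states with some successor in Z. Z1 = {Check, Send, Halt, Req, Ack, Wait}; Z2 = {Check, Send, Store, Halt, Req, Ack, Busy, Wait}; fixed.
Sat(EF ¬ready) = {Check, Send, Store, Halt, Req, Ack, Busy, Wait}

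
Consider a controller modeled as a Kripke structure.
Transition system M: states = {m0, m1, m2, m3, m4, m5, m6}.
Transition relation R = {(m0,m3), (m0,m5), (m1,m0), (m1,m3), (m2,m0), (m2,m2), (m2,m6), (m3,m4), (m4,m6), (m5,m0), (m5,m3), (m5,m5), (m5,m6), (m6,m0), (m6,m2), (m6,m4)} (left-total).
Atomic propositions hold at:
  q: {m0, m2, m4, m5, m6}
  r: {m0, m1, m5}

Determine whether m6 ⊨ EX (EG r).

EG r: greatest fixpoint, start Z0 = {m0, m1, m5}, keep only states in Sat with some successor in Z. Already a fixed point.
Sat(EG r) = {m0, m1, m5}
Sat(EX (EG r)) = {s : some successor in {m0, m1, m5}} = {m0, m1, m2, m5, m6}
m6 ∈ Sat(EX (EG r)) = {m0, m1, m2, m5, m6}, so the formula holds at m6.

Yes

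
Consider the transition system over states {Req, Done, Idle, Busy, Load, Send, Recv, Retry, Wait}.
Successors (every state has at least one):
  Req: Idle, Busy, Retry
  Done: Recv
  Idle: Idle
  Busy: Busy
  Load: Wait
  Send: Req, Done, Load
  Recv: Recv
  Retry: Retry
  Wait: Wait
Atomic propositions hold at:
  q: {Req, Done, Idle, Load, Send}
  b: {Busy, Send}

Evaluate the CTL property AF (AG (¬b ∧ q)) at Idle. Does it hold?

Sat(¬b) = {Req, Done, Idle, Load, Recv, Retry, Wait}
Sat(¬b ∧ q) = {Req, Done, Idle, Load}
AG (¬b ∧ q): greatest fixpoint, start Z0 = {Req, Done, Idle, Load}, keep only states in Sat with every successor in Z. Z1 = {Idle}; fixed.
Sat(AG (¬b ∧ q)) = {Idle}
AF (AG (¬b ∧ q)): least fixpoint, start Z0 = {Idle}, add states with every successor in Z. Already a fixed point.
Sat(AF (AG (¬b ∧ q))) = {Idle}
Idle ∈ Sat(AF (AG (¬b ∧ q))) = {Idle}, so the formula holds at Idle.

Yes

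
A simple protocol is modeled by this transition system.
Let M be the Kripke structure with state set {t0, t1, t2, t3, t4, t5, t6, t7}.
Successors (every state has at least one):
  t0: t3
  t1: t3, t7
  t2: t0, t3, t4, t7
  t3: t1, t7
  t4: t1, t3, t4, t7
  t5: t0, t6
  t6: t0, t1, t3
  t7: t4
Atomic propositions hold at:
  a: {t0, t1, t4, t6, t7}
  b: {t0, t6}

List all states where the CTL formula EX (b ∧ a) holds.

{t2, t5, t6}

Sat(b ∧ a) = {t0, t6}
Sat(EX (b ∧ a)) = {s : some successor in {t0, t6}} = {t2, t5, t6}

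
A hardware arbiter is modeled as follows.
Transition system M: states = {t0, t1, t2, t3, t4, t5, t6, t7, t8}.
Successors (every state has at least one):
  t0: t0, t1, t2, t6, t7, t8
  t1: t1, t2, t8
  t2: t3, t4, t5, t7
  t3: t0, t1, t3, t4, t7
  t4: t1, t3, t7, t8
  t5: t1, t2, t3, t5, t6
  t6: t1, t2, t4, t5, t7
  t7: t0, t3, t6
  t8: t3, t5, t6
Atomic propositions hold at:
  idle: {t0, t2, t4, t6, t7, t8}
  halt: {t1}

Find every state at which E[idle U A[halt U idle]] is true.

{t0, t2, t4, t6, t7, t8}

A[halt U idle]: least fixpoint, start Z0 = Sat(idle) = {t0, t2, t4, t6, t7, t8}, add states in Sat(halt) with every successor in Z. Already a fixed point.
Sat(A[halt U idle]) = {t0, t2, t4, t6, t7, t8}
E[idle U A[halt U idle]]: least fixpoint, start Z0 = Sat(A[halt U idle]) = {t0, t2, t4, t6, t7, t8}, add states in Sat(idle) with some successor in Z. Already a fixed point.
Sat(E[idle U A[halt U idle]]) = {t0, t2, t4, t6, t7, t8}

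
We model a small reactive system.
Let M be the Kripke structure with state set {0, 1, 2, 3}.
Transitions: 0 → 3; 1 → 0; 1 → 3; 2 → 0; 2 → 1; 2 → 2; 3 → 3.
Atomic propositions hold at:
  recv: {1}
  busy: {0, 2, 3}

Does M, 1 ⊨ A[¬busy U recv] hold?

Yes

Sat(¬busy) = {1}
A[¬busy U recv]: least fixpoint, start Z0 = Sat(recv) = {1}, add states in Sat(¬busy) with every successor in Z. Already a fixed point.
Sat(A[¬busy U recv]) = {1}
1 ∈ Sat(A[¬busy U recv]) = {1}, so the formula holds at 1.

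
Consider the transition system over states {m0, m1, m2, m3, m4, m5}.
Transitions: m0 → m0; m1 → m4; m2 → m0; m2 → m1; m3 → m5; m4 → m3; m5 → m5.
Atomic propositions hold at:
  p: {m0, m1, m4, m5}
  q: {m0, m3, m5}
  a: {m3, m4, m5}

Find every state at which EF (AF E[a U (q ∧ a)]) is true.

Sat(q ∧ a) = {m3, m5}
E[a U (q ∧ a)]: least fixpoint, start Z0 = Sat((q ∧ a)) = {m3, m5}, add states in Sat(a) with some successor in Z. Z1 = {m3, m4, m5}; fixed.
Sat(E[a U (q ∧ a)]) = {m3, m4, m5}
AF E[a U (q ∧ a)]: least fixpoint, start Z0 = {m3, m4, m5}, add states with every successor in Z. Z1 = {m1, m3, m4, m5}; fixed.
Sat(AF E[a U (q ∧ a)]) = {m1, m3, m4, m5}
EF (AF E[a U (q ∧ a)]): least fixpoint, start Z0 = {m1, m3, m4, m5}, add states with some successor in Z. Z1 = {m1, m2, m3, m4, m5}; fixed.
Sat(EF (AF E[a U (q ∧ a)])) = {m1, m2, m3, m4, m5}

{m1, m2, m3, m4, m5}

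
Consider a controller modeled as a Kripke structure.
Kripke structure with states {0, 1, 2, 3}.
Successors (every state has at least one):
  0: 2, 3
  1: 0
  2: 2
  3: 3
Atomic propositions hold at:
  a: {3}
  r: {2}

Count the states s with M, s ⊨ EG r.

EG r: greatest fixpoint, start Z0 = {2}, keep only states in Sat with some successor in Z. Already a fixed point.
Sat(EG r) = {2}
|Sat(EG r)| = |{2}| = 1.

1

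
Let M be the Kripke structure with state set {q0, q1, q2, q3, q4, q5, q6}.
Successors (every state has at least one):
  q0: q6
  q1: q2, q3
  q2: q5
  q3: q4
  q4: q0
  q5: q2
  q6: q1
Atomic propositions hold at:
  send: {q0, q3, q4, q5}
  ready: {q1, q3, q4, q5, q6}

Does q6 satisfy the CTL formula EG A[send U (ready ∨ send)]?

Sat(ready ∨ send) = {q0, q1, q3, q4, q5, q6}
A[send U (ready ∨ send)]: least fixpoint, start Z0 = Sat((ready ∨ send)) = {q0, q1, q3, q4, q5, q6}, add states in Sat(send) with every successor in Z. Already a fixed point.
Sat(A[send U (ready ∨ send)]) = {q0, q1, q3, q4, q5, q6}
EG A[send U (ready ∨ send)]: greatest fixpoint, start Z0 = {q0, q1, q3, q4, q5, q6}, keep only states in Sat with some successor in Z. Z1 = {q0, q1, q3, q4, q6}; fixed.
Sat(EG A[send U (ready ∨ send)]) = {q0, q1, q3, q4, q6}
q6 ∈ Sat(EG A[send U (ready ∨ send)]) = {q0, q1, q3, q4, q6}, so the formula holds at q6.

Yes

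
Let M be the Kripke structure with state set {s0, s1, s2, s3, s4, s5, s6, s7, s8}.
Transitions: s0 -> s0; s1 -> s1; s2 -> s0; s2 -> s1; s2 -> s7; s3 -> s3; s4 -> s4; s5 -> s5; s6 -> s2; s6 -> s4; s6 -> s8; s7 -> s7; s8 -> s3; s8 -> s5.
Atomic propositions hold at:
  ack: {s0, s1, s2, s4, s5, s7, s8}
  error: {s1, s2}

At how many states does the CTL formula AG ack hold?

AG ack: greatest fixpoint, start Z0 = {s0, s1, s2, s4, s5, s7, s8}, keep only states in Sat with every successor in Z. Z1 = {s0, s1, s2, s4, s5, s7}; fixed.
Sat(AG ack) = {s0, s1, s2, s4, s5, s7}
|Sat(AG ack)| = |{s0, s1, s2, s4, s5, s7}| = 6.

6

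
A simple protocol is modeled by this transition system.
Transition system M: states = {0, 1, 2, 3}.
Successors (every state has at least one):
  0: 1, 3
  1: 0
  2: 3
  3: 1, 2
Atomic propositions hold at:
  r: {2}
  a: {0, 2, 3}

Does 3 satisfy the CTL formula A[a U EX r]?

Sat(EX r) = {s : some successor in {2}} = {3}
A[a U EX r]: least fixpoint, start Z0 = Sat(EX r) = {3}, add states in Sat(a) with every successor in Z. Z1 = {2, 3}; fixed.
Sat(A[a U EX r]) = {2, 3}
3 ∈ Sat(A[a U EX r]) = {2, 3}, so the formula holds at 3.

Yes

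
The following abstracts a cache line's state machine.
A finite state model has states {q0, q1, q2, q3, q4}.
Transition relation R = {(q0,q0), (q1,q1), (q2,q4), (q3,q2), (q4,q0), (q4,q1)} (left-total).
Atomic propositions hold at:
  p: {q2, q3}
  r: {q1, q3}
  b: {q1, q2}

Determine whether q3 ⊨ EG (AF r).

No

AF r: least fixpoint, start Z0 = {q1, q3}, add states with every successor in Z. Already a fixed point.
Sat(AF r) = {q1, q3}
EG (AF r): greatest fixpoint, start Z0 = {q1, q3}, keep only states in Sat with some successor in Z. Z1 = {q1}; fixed.
Sat(EG (AF r)) = {q1}
q3 ∉ Sat(EG (AF r)) = {q1}, so the formula does not hold at q3.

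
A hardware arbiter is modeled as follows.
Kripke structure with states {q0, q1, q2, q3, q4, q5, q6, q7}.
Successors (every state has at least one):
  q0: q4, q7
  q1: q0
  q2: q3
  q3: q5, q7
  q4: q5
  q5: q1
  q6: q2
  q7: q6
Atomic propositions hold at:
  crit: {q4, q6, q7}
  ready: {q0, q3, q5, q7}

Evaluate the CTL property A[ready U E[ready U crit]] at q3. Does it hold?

E[ready U crit]: least fixpoint, start Z0 = Sat(crit) = {q4, q6, q7}, add states in Sat(ready) with some successor in Z. Z1 = {q0, q3, q4, q6, q7}; fixed.
Sat(E[ready U crit]) = {q0, q3, q4, q6, q7}
A[ready U E[ready U crit]]: least fixpoint, start Z0 = Sat(E[ready U crit]) = {q0, q3, q4, q6, q7}, add states in Sat(ready) with every successor in Z. Already a fixed point.
Sat(A[ready U E[ready U crit]]) = {q0, q3, q4, q6, q7}
q3 ∈ Sat(A[ready U E[ready U crit]]) = {q0, q3, q4, q6, q7}, so the formula holds at q3.

Yes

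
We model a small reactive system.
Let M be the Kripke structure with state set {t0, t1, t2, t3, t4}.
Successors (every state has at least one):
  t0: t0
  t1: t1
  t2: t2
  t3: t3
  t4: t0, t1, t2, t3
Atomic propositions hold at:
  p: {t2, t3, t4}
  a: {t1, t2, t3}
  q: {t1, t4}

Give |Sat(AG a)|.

3

AG a: greatest fixpoint, start Z0 = {t1, t2, t3}, keep only states in Sat with every successor in Z. Already a fixed point.
Sat(AG a) = {t1, t2, t3}
|Sat(AG a)| = |{t1, t2, t3}| = 3.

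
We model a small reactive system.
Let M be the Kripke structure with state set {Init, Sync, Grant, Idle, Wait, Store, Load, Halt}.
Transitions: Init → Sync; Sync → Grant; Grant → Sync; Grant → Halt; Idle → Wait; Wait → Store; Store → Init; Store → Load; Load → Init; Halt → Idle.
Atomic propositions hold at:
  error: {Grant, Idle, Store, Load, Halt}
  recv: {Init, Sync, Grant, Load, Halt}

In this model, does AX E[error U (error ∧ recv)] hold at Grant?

Sat(error ∧ recv) = {Grant, Load, Halt}
E[error U (error ∧ recv)]: least fixpoint, start Z0 = Sat((error ∧ recv)) = {Grant, Load, Halt}, add states in Sat(error) with some successor in Z. Z1 = {Grant, Store, Load, Halt}; fixed.
Sat(E[error U (error ∧ recv)]) = {Grant, Store, Load, Halt}
Sat(AX E[error U (error ∧ recv)]) = {s : every successor in {Grant, Store, Load, Halt}} = {Sync, Wait}
Grant ∉ Sat(AX E[error U (error ∧ recv)]) = {Sync, Wait}, so the formula does not hold at Grant.

No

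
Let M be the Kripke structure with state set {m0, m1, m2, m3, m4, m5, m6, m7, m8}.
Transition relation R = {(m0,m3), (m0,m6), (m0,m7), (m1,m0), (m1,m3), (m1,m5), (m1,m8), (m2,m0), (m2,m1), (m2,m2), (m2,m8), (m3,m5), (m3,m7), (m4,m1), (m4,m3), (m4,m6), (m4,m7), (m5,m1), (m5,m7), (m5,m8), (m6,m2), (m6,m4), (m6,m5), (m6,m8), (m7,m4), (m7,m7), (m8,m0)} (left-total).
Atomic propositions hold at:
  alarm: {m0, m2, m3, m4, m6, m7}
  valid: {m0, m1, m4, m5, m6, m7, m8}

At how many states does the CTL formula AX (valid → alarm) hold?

Sat(valid → alarm) = {m0, m2, m3, m4, m6, m7}
Sat(AX (valid → alarm)) = {s : every successor in {m0, m2, m3, m4, m6, m7}} = {m0, m7, m8}
|Sat(AX (valid → alarm))| = |{m0, m7, m8}| = 3.

3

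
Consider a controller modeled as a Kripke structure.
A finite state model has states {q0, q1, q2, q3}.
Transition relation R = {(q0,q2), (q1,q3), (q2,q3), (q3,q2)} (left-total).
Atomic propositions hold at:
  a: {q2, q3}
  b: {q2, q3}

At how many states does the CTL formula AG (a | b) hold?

2

Sat(a | b) = {q2, q3}
AG (a | b): greatest fixpoint, start Z0 = {q2, q3}, keep only states in Sat with every successor in Z. Already a fixed point.
Sat(AG (a | b)) = {q2, q3}
|Sat(AG (a | b))| = |{q2, q3}| = 2.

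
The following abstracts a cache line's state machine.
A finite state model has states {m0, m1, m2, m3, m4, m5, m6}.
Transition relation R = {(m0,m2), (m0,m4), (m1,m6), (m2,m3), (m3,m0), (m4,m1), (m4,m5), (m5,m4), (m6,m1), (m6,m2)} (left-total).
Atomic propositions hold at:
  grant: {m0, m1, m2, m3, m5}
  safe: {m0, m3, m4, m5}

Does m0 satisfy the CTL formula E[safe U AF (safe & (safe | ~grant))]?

Yes

Sat(~grant) = {m4, m6}
Sat(safe | ~grant) = {m0, m3, m4, m5, m6}
Sat(safe & (safe | ~grant)) = {m0, m3, m4, m5}
AF (safe & (safe | ~grant)): least fixpoint, start Z0 = {m0, m3, m4, m5}, add states with every successor in Z. Z1 = {m0, m2, m3, m4, m5}; fixed.
Sat(AF (safe & (safe | ~grant))) = {m0, m2, m3, m4, m5}
E[safe U AF (safe & (safe | ~grant))]: least fixpoint, start Z0 = Sat(AF (safe & (safe | ~grant))) = {m0, m2, m3, m4, m5}, add states in Sat(safe) with some successor in Z. Already a fixed point.
Sat(E[safe U AF (safe & (safe | ~grant))]) = {m0, m2, m3, m4, m5}
m0 ∈ Sat(E[safe U AF (safe & (safe | ~grant))]) = {m0, m2, m3, m4, m5}, so the formula holds at m0.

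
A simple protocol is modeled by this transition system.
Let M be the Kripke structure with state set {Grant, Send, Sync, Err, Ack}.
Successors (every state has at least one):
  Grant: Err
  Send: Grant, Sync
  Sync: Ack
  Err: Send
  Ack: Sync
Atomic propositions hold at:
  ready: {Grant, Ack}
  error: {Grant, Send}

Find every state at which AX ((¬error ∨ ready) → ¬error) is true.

Sat(¬error) = {Sync, Err, Ack}
Sat(¬error ∨ ready) = {Grant, Sync, Err, Ack}
Sat((¬error ∨ ready) → ¬error) = {Send, Sync, Err, Ack}
Sat(AX ((¬error ∨ ready) → ¬error)) = {s : every successor in {Send, Sync, Err, Ack}} = {Grant, Sync, Err, Ack}

{Grant, Sync, Err, Ack}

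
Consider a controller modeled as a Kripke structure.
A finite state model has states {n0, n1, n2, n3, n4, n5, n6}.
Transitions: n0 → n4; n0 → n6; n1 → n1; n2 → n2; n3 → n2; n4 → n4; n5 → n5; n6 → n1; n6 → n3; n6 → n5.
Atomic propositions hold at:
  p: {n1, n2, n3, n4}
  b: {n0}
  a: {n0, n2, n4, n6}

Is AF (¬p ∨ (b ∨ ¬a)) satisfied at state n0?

Yes

Sat(¬p) = {n0, n5, n6}
Sat(¬a) = {n1, n3, n5}
Sat(b ∨ ¬a) = {n0, n1, n3, n5}
Sat(¬p ∨ (b ∨ ¬a)) = {n0, n1, n3, n5, n6}
AF (¬p ∨ (b ∨ ¬a)): least fixpoint, start Z0 = {n0, n1, n3, n5, n6}, add states with every successor in Z. Already a fixed point.
Sat(AF (¬p ∨ (b ∨ ¬a))) = {n0, n1, n3, n5, n6}
n0 ∈ Sat(AF (¬p ∨ (b ∨ ¬a))) = {n0, n1, n3, n5, n6}, so the formula holds at n0.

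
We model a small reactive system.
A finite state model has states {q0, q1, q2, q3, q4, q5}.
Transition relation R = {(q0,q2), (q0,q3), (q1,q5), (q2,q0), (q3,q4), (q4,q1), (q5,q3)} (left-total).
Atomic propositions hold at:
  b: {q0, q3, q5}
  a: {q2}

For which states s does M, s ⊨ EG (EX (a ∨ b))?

{q0, q2}

Sat(a ∨ b) = {q0, q2, q3, q5}
Sat(EX (a ∨ b)) = {s : some successor in {q0, q2, q3, q5}} = {q0, q1, q2, q5}
EG (EX (a ∨ b)): greatest fixpoint, start Z0 = {q0, q1, q2, q5}, keep only states in Sat with some successor in Z. Z1 = {q0, q1, q2}; Z2 = {q0, q2}; fixed.
Sat(EG (EX (a ∨ b))) = {q0, q2}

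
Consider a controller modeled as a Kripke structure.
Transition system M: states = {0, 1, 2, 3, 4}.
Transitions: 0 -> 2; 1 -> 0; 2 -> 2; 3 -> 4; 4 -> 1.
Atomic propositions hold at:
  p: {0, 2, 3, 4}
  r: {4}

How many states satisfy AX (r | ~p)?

2

Sat(~p) = {1}
Sat(r | ~p) = {1, 4}
Sat(AX (r | ~p)) = {s : every successor in {1, 4}} = {3, 4}
|Sat(AX (r | ~p))| = |{3, 4}| = 2.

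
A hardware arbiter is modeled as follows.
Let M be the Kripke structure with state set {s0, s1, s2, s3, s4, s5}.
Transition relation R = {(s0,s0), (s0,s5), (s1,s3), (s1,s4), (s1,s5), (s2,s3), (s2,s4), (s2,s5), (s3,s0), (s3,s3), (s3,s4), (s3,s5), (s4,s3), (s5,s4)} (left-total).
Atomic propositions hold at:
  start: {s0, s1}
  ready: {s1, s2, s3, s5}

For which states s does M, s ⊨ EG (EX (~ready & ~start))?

{s1, s2, s3}

Sat(~ready) = {s0, s4}
Sat(~start) = {s2, s3, s4, s5}
Sat(~ready & ~start) = {s4}
Sat(EX (~ready & ~start)) = {s : some successor in {s4}} = {s1, s2, s3, s5}
EG (EX (~ready & ~start)): greatest fixpoint, start Z0 = {s1, s2, s3, s5}, keep only states in Sat with some successor in Z. Z1 = {s1, s2, s3}; fixed.
Sat(EG (EX (~ready & ~start))) = {s1, s2, s3}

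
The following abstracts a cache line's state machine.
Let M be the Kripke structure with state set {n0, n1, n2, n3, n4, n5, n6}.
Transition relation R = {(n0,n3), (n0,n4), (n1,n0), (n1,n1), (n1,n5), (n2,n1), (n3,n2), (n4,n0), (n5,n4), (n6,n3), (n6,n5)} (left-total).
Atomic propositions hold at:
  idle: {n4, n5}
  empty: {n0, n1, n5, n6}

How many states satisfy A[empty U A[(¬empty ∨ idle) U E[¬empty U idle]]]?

Sat(¬empty) = {n2, n3, n4}
Sat(¬empty ∨ idle) = {n2, n3, n4, n5}
E[¬empty U idle]: least fixpoint, start Z0 = Sat(idle) = {n4, n5}, add states in Sat(¬empty) with some successor in Z. Already a fixed point.
Sat(E[¬empty U idle]) = {n4, n5}
A[(¬empty ∨ idle) U E[¬empty U idle]]: least fixpoint, start Z0 = Sat(E[¬empty U idle]) = {n4, n5}, add states in Sat(¬empty ∨ idle) with every successor in Z. Already a fixed point.
Sat(A[(¬empty ∨ idle) U E[¬empty U idle]]) = {n4, n5}
A[empty U A[(¬empty ∨ idle) U E[¬empty U idle]]]: least fixpoint, start Z0 = Sat(A[(¬empty ∨ idle) U E[¬empty U idle]]) = {n4, n5}, add states in Sat(empty) with every successor in Z. Already a fixed point.
Sat(A[empty U A[(¬empty ∨ idle) U E[¬empty U idle]]]) = {n4, n5}
|Sat(A[empty U A[(¬empty ∨ idle) U E[¬empty U idle]]])| = |{n4, n5}| = 2.

2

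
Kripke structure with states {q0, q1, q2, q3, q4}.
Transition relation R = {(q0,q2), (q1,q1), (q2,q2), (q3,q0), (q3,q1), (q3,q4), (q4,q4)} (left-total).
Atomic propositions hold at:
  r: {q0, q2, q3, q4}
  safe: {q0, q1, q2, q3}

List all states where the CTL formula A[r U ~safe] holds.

Sat(~safe) = {q4}
A[r U ~safe]: least fixpoint, start Z0 = Sat(~safe) = {q4}, add states in Sat(r) with every successor in Z. Already a fixed point.
Sat(A[r U ~safe]) = {q4}

{q4}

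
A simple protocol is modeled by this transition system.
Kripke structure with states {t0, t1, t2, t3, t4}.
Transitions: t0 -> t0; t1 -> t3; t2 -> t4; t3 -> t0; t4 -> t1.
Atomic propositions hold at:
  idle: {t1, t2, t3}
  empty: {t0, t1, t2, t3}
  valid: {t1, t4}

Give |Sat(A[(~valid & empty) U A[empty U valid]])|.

3

Sat(~valid) = {t0, t2, t3}
Sat(~valid & empty) = {t0, t2, t3}
A[empty U valid]: least fixpoint, start Z0 = Sat(valid) = {t1, t4}, add states in Sat(empty) with every successor in Z. Z1 = {t1, t2, t4}; fixed.
Sat(A[empty U valid]) = {t1, t2, t4}
A[(~valid & empty) U A[empty U valid]]: least fixpoint, start Z0 = Sat(A[empty U valid]) = {t1, t2, t4}, add states in Sat(~valid & empty) with every successor in Z. Already a fixed point.
Sat(A[(~valid & empty) U A[empty U valid]]) = {t1, t2, t4}
|Sat(A[(~valid & empty) U A[empty U valid]])| = |{t1, t2, t4}| = 3.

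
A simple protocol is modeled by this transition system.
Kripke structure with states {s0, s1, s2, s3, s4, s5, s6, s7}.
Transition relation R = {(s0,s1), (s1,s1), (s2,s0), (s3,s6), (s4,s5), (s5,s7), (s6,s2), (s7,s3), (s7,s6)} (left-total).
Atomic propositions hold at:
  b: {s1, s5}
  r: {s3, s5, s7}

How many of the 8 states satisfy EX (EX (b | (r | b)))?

Sat(r | b) = {s1, s3, s5, s7}
Sat(b | (r | b)) = {s1, s3, s5, s7}
Sat(EX (b | (r | b))) = {s : some successor in {s1, s3, s5, s7}} = {s0, s1, s4, s5, s7}
Sat(EX (EX (b | (r | b)))) = {s : some successor in {s0, s1, s4, s5, s7}} = {s0, s1, s2, s4, s5}
|Sat(EX (EX (b | (r | b))))| = |{s0, s1, s2, s4, s5}| = 5.

5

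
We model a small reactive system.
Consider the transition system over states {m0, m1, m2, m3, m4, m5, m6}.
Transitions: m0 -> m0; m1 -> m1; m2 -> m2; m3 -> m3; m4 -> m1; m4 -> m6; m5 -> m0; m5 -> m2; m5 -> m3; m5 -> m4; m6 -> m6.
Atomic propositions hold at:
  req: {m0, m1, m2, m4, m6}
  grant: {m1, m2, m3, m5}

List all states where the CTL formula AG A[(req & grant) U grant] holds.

{m1, m2, m3}

Sat(req & grant) = {m1, m2}
A[(req & grant) U grant]: least fixpoint, start Z0 = Sat(grant) = {m1, m2, m3, m5}, add states in Sat(req & grant) with every successor in Z. Already a fixed point.
Sat(A[(req & grant) U grant]) = {m1, m2, m3, m5}
AG A[(req & grant) U grant]: greatest fixpoint, start Z0 = {m1, m2, m3, m5}, keep only states in Sat with every successor in Z. Z1 = {m1, m2, m3}; fixed.
Sat(AG A[(req & grant) U grant]) = {m1, m2, m3}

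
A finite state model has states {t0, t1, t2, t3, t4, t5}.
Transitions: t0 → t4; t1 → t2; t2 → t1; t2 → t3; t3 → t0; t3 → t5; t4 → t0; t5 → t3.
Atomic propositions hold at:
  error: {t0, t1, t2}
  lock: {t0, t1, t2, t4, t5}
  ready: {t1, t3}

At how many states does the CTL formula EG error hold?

EG error: greatest fixpoint, start Z0 = {t0, t1, t2}, keep only states in Sat with some successor in Z. Z1 = {t1, t2}; fixed.
Sat(EG error) = {t1, t2}
|Sat(EG error)| = |{t1, t2}| = 2.

2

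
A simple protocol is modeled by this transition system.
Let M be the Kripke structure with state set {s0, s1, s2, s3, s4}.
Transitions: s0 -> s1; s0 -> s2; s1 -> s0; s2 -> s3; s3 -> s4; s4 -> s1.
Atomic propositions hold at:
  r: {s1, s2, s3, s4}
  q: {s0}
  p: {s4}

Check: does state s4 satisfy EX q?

Sat(EX q) = {s : some successor in {s0}} = {s1}
s4 ∉ Sat(EX q) = {s1}, so the formula does not hold at s4.

No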